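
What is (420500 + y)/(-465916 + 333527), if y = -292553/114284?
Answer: -48056129447/15129944476 ≈ -3.1762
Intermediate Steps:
y = -292553/114284 (y = -292553*1/114284 = -292553/114284 ≈ -2.5599)
(420500 + y)/(-465916 + 333527) = (420500 - 292553/114284)/(-465916 + 333527) = (48056129447/114284)/(-132389) = (48056129447/114284)*(-1/132389) = -48056129447/15129944476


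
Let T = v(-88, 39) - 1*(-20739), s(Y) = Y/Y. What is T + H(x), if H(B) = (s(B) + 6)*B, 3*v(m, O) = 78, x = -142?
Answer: 19771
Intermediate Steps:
v(m, O) = 26 (v(m, O) = (⅓)*78 = 26)
s(Y) = 1
T = 20765 (T = 26 - 1*(-20739) = 26 + 20739 = 20765)
H(B) = 7*B (H(B) = (1 + 6)*B = 7*B)
T + H(x) = 20765 + 7*(-142) = 20765 - 994 = 19771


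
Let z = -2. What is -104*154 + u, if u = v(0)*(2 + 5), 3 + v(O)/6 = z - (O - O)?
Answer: -16226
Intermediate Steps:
v(O) = -30 (v(O) = -18 + 6*(-2 - (O - O)) = -18 + 6*(-2 - 1*0) = -18 + 6*(-2 + 0) = -18 + 6*(-2) = -18 - 12 = -30)
u = -210 (u = -30*(2 + 5) = -30*7 = -210)
-104*154 + u = -104*154 - 210 = -16016 - 210 = -16226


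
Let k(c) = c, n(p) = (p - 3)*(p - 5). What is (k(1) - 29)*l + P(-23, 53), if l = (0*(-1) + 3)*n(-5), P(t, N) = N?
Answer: -6667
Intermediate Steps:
n(p) = (-5 + p)*(-3 + p) (n(p) = (-3 + p)*(-5 + p) = (-5 + p)*(-3 + p))
l = 240 (l = (0*(-1) + 3)*(15 + (-5)² - 8*(-5)) = (0 + 3)*(15 + 25 + 40) = 3*80 = 240)
(k(1) - 29)*l + P(-23, 53) = (1 - 29)*240 + 53 = -28*240 + 53 = -6720 + 53 = -6667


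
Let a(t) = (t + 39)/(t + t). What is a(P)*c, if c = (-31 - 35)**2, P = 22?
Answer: 6039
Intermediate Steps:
a(t) = (39 + t)/(2*t) (a(t) = (39 + t)/((2*t)) = (39 + t)*(1/(2*t)) = (39 + t)/(2*t))
c = 4356 (c = (-66)**2 = 4356)
a(P)*c = ((1/2)*(39 + 22)/22)*4356 = ((1/2)*(1/22)*61)*4356 = (61/44)*4356 = 6039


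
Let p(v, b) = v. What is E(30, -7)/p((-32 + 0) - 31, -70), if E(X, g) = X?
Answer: -10/21 ≈ -0.47619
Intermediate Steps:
E(30, -7)/p((-32 + 0) - 31, -70) = 30/((-32 + 0) - 31) = 30/(-32 - 31) = 30/(-63) = 30*(-1/63) = -10/21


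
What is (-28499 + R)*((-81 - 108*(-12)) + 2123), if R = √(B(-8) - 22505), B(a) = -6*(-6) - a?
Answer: -95129662 + 3338*I*√22461 ≈ -9.513e+7 + 5.0027e+5*I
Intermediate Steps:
B(a) = 36 - a
R = I*√22461 (R = √((36 - 1*(-8)) - 22505) = √((36 + 8) - 22505) = √(44 - 22505) = √(-22461) = I*√22461 ≈ 149.87*I)
(-28499 + R)*((-81 - 108*(-12)) + 2123) = (-28499 + I*√22461)*((-81 - 108*(-12)) + 2123) = (-28499 + I*√22461)*((-81 + 1296) + 2123) = (-28499 + I*√22461)*(1215 + 2123) = (-28499 + I*√22461)*3338 = -95129662 + 3338*I*√22461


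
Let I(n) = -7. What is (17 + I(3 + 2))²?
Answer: 100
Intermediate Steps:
(17 + I(3 + 2))² = (17 - 7)² = 10² = 100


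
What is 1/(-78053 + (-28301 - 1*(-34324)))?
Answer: -1/72030 ≈ -1.3883e-5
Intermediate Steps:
1/(-78053 + (-28301 - 1*(-34324))) = 1/(-78053 + (-28301 + 34324)) = 1/(-78053 + 6023) = 1/(-72030) = -1/72030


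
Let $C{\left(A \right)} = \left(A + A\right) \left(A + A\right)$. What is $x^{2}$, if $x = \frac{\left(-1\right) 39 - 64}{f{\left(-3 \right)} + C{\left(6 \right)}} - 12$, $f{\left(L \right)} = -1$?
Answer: $\frac{3308761}{20449} \approx 161.81$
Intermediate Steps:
$C{\left(A \right)} = 4 A^{2}$ ($C{\left(A \right)} = 2 A 2 A = 4 A^{2}$)
$x = - \frac{1819}{143}$ ($x = \frac{\left(-1\right) 39 - 64}{-1 + 4 \cdot 6^{2}} - 12 = \frac{-39 - 64}{-1 + 4 \cdot 36} - 12 = - \frac{103}{-1 + 144} - 12 = - \frac{103}{143} - 12 = - \frac{1819}{143} \approx -12.72$)
$x^{2} = \left(- \frac{1819}{143}\right)^{2} = \frac{3308761}{20449}$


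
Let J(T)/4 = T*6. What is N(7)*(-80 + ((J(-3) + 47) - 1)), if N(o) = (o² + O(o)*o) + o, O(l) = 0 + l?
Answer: -11130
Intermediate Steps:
O(l) = l
N(o) = o + 2*o² (N(o) = (o² + o*o) + o = (o² + o²) + o = 2*o² + o = o + 2*o²)
J(T) = 24*T (J(T) = 4*(T*6) = 4*(6*T) = 24*T)
N(7)*(-80 + ((J(-3) + 47) - 1)) = (7*(1 + 2*7))*(-80 + ((24*(-3) + 47) - 1)) = (7*(1 + 14))*(-80 + ((-72 + 47) - 1)) = (7*15)*(-80 + (-25 - 1)) = 105*(-80 - 26) = 105*(-106) = -11130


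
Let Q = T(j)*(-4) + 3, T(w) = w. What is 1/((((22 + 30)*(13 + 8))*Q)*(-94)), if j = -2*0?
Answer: -1/307944 ≈ -3.2473e-6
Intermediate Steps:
j = 0
Q = 3 (Q = 0*(-4) + 3 = 0 + 3 = 3)
1/((((22 + 30)*(13 + 8))*Q)*(-94)) = 1/((((22 + 30)*(13 + 8))*3)*(-94)) = 1/(((52*21)*3)*(-94)) = 1/((1092*3)*(-94)) = 1/(3276*(-94)) = 1/(-307944) = -1/307944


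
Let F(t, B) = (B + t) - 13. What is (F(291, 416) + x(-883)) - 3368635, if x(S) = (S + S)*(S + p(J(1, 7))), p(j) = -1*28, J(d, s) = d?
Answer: -1759115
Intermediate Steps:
F(t, B) = -13 + B + t
p(j) = -28
x(S) = 2*S*(-28 + S) (x(S) = (S + S)*(S - 28) = (2*S)*(-28 + S) = 2*S*(-28 + S))
(F(291, 416) + x(-883)) - 3368635 = ((-13 + 416 + 291) + 2*(-883)*(-28 - 883)) - 3368635 = (694 + 2*(-883)*(-911)) - 3368635 = (694 + 1608826) - 3368635 = 1609520 - 3368635 = -1759115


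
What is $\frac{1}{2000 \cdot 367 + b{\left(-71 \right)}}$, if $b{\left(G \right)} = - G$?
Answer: $\frac{1}{734071} \approx 1.3623 \cdot 10^{-6}$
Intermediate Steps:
$\frac{1}{2000 \cdot 367 + b{\left(-71 \right)}} = \frac{1}{2000 \cdot 367 - -71} = \frac{1}{734000 + 71} = \frac{1}{734071}$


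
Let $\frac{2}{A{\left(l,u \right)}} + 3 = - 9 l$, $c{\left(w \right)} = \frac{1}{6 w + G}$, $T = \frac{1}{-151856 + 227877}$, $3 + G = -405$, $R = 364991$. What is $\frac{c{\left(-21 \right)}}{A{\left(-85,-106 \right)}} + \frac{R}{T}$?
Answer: $\frac{4938962584231}{178} \approx 2.7747 \cdot 10^{10}$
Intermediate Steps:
$G = -408$ ($G = -3 - 405 = -408$)
$T = \frac{1}{76021} \approx 1.3154 \cdot 10^{-5}$
$c{\left(w \right)} = \frac{1}{-408 + 6 w}$ ($c{\left(w \right)} = \frac{1}{6 w - 408} = \frac{1}{-408 + 6 w}$)
$A{\left(l,u \right)} = \frac{2}{-3 - 9 l}$
$\frac{c{\left(-21 \right)}}{A{\left(-85,-106 \right)}} + \frac{R}{T} = \frac{\frac{1}{6} \frac{1}{-68 - 21}}{\left(-2\right) \frac{1}{3 + 9 \left(-85\right)}} + 364991 \frac{1}{\frac{1}{76021}} = \frac{\frac{1}{6} \frac{1}{-89}}{\left(-2\right) \frac{1}{3 - 765}} + 364991 \cdot 76021 = \frac{\frac{1}{6} \left(- \frac{1}{89}\right)}{\left(-2\right) \frac{1}{-762}} + 27746980811 = - \frac{1}{534 \left(\left(-2\right) \left(- \frac{1}{762}\right)\right)} + 27746980811 = - \frac{\frac{1}{\frac{1}{381}}}{534} + 27746980811 = \left(- \frac{1}{534}\right) 381 + 27746980811 = - \frac{127}{178} + 27746980811 = \frac{4938962584231}{178}$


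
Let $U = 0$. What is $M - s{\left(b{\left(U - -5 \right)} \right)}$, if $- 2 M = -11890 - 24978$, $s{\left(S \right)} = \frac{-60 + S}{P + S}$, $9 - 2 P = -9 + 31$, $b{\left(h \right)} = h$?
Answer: $\frac{55192}{3} \approx 18397.0$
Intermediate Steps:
$P = - \frac{13}{2}$ ($P = \frac{9}{2} - \frac{-9 + 31}{2} = \frac{9}{2} - 11 = - \frac{13}{2} \approx -6.5$)
$s{\left(S \right)} = \frac{-60 + S}{- \frac{13}{2} + S}$
$M = 18434$ ($M = - \frac{-11890 - 24978}{2} = \left(- \frac{1}{2}\right) \left(-36868\right) = 18434$)
$M - s{\left(b{\left(U - -5 \right)} \right)} = 18434 - \frac{2 \left(-60 + \left(0 - -5\right)\right)}{-13 + 2 \left(0 - -5\right)} = 18434 - \frac{2 \left(-60 + \left(0 + 5\right)\right)}{-13 + 2 \left(0 + 5\right)} = 18434 - \frac{2 \left(-60 + 5\right)}{-13 + 2 \cdot 5} = 18434 - 2 \frac{1}{-13 + 10} \left(-55\right) = 18434 - 2 \frac{1}{-3} \left(-55\right) = 18434 - 2 \left(- \frac{1}{3}\right) \left(-55\right) = 18434 - \frac{110}{3} = \frac{55192}{3}$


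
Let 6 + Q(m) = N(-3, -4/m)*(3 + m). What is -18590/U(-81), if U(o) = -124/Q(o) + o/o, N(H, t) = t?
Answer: -190190/139 ≈ -1368.3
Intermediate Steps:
Q(m) = -6 - 4*(3 + m)/m (Q(m) = -6 + (-4/m)*(3 + m) = -6 - 4*(3 + m)/m)
U(o) = 1 - 124/(-10 - 12/o) (U(o) = -124/(-10 - 12/o) + o/o = -124/(-10 - 12/o) + 1 = 1 - 124/(-10 - 12/o))
-18590/U(-81) = -18590*(6 + 5*(-81))/(6 + 67*(-81)) = -18590*(6 - 405)/(6 - 5427) = -18590/(-5421/(-399)) = -18590/((-1/399*(-5421))) = -18590/1807/133 = -18590*133/1807 = -190190/139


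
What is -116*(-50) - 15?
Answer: 5785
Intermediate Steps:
-116*(-50) - 15 = 5800 - 15 = 5785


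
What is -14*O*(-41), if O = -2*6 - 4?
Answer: -9184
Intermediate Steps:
O = -16 (O = -12 - 4 = -16)
-14*O*(-41) = -14*(-16)*(-41) = 224*(-41) = -9184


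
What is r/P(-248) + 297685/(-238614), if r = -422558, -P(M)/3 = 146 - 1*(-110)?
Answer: 2794434237/5090432 ≈ 548.96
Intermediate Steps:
P(M) = -768 (P(M) = -3*(146 - 1*(-110)) = -3*(146 + 110) = -3*256 = -768)
r/P(-248) + 297685/(-238614) = -422558/(-768) + 297685/(-238614) = -422558*(-1/768) + 297685*(-1/238614) = 211279/384 - 297685/238614 = 2794434237/5090432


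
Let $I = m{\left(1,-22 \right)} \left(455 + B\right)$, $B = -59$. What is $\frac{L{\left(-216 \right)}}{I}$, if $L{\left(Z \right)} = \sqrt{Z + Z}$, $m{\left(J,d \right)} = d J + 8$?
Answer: $- \frac{i \sqrt{3}}{462} \approx - 0.003749 i$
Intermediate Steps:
$m{\left(J,d \right)} = 8 + J d$ ($m{\left(J,d \right)} = J d + 8 = 8 + J d$)
$L{\left(Z \right)} = \sqrt{2} \sqrt{Z}$ ($L{\left(Z \right)} = \sqrt{2 Z} = \sqrt{2} \sqrt{Z}$)
$I = -5544$ ($I = \left(8 + 1 \left(-22\right)\right) \left(455 - 59\right) = \left(8 - 22\right) 396 = \left(-14\right) 396 = -5544$)
$\frac{L{\left(-216 \right)}}{I} = \frac{\sqrt{2} \sqrt{-216}}{-5544} = \sqrt{2} \cdot 6 i \sqrt{6} \left(- \frac{1}{5544}\right) = 12 i \sqrt{3} \left(- \frac{1}{5544}\right) = - \frac{i \sqrt{3}}{462}$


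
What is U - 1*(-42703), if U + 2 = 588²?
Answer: 388445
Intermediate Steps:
U = 345742 (U = -2 + 588² = -2 + 345744 = 345742)
U - 1*(-42703) = 345742 - 1*(-42703) = 345742 + 42703 = 388445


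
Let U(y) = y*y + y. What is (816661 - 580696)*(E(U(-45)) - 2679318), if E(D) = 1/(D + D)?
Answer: -166907471757949/264 ≈ -6.3223e+11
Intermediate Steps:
U(y) = y + y**2 (U(y) = y**2 + y = y + y**2)
E(D) = 1/(2*D)
(816661 - 580696)*(E(U(-45)) - 2679318) = (816661 - 580696)*(1/(2*((-45*(1 - 45)))) - 2679318) = 235965*(1/(2*((-45*(-44)))) - 2679318) = 235965*((1/2)/1980 - 2679318) = 235965*((1/2)*(1/1980) - 2679318) = 235965*(1/3960 - 2679318) = 235965*(-10610099279/3960) = -166907471757949/264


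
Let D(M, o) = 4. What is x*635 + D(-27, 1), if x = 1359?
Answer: 862969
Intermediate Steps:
x*635 + D(-27, 1) = 1359*635 + 4 = 862965 + 4 = 862969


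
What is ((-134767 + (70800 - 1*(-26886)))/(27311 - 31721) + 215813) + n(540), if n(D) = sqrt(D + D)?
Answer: 951772411/4410 + 6*sqrt(30) ≈ 2.1585e+5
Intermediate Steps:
n(D) = sqrt(2)*sqrt(D) (n(D) = sqrt(2*D) = sqrt(2)*sqrt(D))
((-134767 + (70800 - 1*(-26886)))/(27311 - 31721) + 215813) + n(540) = ((-134767 + (70800 - 1*(-26886)))/(27311 - 31721) + 215813) + sqrt(2)*sqrt(540) = ((-134767 + (70800 + 26886))/(-4410) + 215813) + sqrt(2)*(6*sqrt(15)) = ((-134767 + 97686)*(-1/4410) + 215813) + 6*sqrt(30) = (-37081*(-1/4410) + 215813) + 6*sqrt(30) = (37081/4410 + 215813) + 6*sqrt(30) = 951772411/4410 + 6*sqrt(30)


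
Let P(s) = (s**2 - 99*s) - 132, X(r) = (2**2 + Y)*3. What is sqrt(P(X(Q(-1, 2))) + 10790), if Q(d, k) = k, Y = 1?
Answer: sqrt(9398) ≈ 96.943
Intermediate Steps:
X(r) = 15 (X(r) = (2**2 + 1)*3 = (4 + 1)*3 = 5*3 = 15)
P(s) = -132 + s**2 - 99*s
sqrt(P(X(Q(-1, 2))) + 10790) = sqrt((-132 + 15**2 - 99*15) + 10790) = sqrt((-132 + 225 - 1485) + 10790) = sqrt(-1392 + 10790) = sqrt(9398)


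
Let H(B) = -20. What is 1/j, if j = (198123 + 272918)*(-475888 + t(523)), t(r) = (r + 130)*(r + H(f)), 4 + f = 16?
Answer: -1/69445103589 ≈ -1.4400e-11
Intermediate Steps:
f = 12 (f = -4 + 16 = 12)
t(r) = (-20 + r)*(130 + r) (t(r) = (r + 130)*(r - 20) = (130 + r)*(-20 + r) = (-20 + r)*(130 + r))
j = -69445103589 (j = (198123 + 272918)*(-475888 + (-2600 + 523² + 110*523)) = 471041*(-475888 + (-2600 + 273529 + 57530)) = 471041*(-475888 + 328459) = 471041*(-147429) = -69445103589)
1/j = 1/(-69445103589) = -1/69445103589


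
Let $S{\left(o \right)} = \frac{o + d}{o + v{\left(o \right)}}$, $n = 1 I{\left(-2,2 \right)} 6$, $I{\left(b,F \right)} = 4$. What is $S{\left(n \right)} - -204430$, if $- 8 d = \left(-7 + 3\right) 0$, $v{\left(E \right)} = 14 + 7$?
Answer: $\frac{3066458}{15} \approx 2.0443 \cdot 10^{5}$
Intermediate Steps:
$v{\left(E \right)} = 21$
$d = 0$ ($d = - \frac{\left(-7 + 3\right) 0}{8} = - \frac{\left(-4\right) 0}{8} = \left(- \frac{1}{8}\right) 0 = 0$)
$n = 24$ ($n = 1 \cdot 4 \cdot 6 = 4 \cdot 6 = 24$)
$S{\left(o \right)} = \frac{o}{21 + o}$ ($S{\left(o \right)} = \frac{o + 0}{o + 21} = \frac{o}{21 + o}$)
$S{\left(n \right)} - -204430 = \frac{24}{21 + 24} - -204430 = \frac{24}{45} + 204430 = 24 \cdot \frac{1}{45} + 204430 = \frac{8}{15} + 204430 = \frac{3066458}{15}$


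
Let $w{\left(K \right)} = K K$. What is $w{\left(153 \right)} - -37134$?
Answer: $60543$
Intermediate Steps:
$w{\left(K \right)} = K^{2}$
$w{\left(153 \right)} - -37134 = 153^{2} - -37134 = 23409 + 37134 = 60543$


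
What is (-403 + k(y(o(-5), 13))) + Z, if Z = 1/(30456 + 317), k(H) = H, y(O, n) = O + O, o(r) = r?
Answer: -12709248/30773 ≈ -413.00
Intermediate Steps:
y(O, n) = 2*O
Z = 1/30773 ≈ 3.2496e-5
(-403 + k(y(o(-5), 13))) + Z = (-403 + 2*(-5)) + 1/30773 = (-403 - 10) + 1/30773 = -413 + 1/30773 = -12709248/30773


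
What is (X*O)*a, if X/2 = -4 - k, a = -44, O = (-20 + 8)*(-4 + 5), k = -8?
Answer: 4224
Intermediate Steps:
O = -12 (O = -12*1 = -12)
X = 8 (X = 2*(-4 - 1*(-8)) = 2*(-4 + 8) = 2*4 = 8)
(X*O)*a = (8*(-12))*(-44) = -96*(-44) = 4224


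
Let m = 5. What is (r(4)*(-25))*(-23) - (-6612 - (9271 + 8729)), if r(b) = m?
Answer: 27487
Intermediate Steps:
r(b) = 5
(r(4)*(-25))*(-23) - (-6612 - (9271 + 8729)) = (5*(-25))*(-23) - (-6612 - (9271 + 8729)) = -125*(-23) - (-6612 - 1*18000) = 2875 - (-6612 - 18000) = 2875 - 1*(-24612) = 2875 + 24612 = 27487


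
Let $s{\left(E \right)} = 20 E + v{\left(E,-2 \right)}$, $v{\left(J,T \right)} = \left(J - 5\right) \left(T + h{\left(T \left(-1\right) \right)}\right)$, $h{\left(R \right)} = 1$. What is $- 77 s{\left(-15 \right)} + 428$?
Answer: $21988$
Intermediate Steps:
$v{\left(J,T \right)} = \left(1 + T\right) \left(-5 + J\right)$ ($v{\left(J,T \right)} = \left(J - 5\right) \left(T + 1\right) = \left(-5 + J\right) \left(1 + T\right) = \left(1 + T\right) \left(-5 + J\right)$)
$s{\left(E \right)} = 5 + 19 E$ ($s{\left(E \right)} = 20 E + \left(-5 + E - -10 + E \left(-2\right)\right) = 20 E + \left(-5 + E + 10 - 2 E\right) = 20 E - \left(-5 + E\right) = 5 + 19 E$)
$- 77 s{\left(-15 \right)} + 428 = - 77 \left(5 + 19 \left(-15\right)\right) + 428 = - 77 \left(5 - 285\right) + 428 = \left(-77\right) \left(-280\right) + 428 = 21560 + 428 = 21988$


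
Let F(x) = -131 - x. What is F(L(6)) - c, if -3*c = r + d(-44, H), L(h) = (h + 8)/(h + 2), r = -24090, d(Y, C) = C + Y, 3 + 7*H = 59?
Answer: -32699/4 ≈ -8174.8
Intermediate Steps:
H = 8 (H = -3/7 + (⅐)*59 = -3/7 + 59/7 = 8)
L(h) = (8 + h)/(2 + h)
c = 8042 (c = -(-24090 + (8 - 44))/3 = -(-24090 - 36)/3 = -⅓*(-24126) = 8042)
F(L(6)) - c = (-131 - (8 + 6)/(2 + 6)) - 1*8042 = (-131 - 14/8) - 8042 = (-131 - 1*7/4) - 8042 = (-131 - 7/4) - 8042 = -531/4 - 8042 = -32699/4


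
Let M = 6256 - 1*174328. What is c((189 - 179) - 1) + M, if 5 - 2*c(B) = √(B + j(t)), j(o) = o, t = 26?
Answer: -336139/2 - √35/2 ≈ -1.6807e+5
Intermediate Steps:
M = -168072 (M = 6256 - 174328 = -168072)
c(B) = 5/2 - √(26 + B)/2 (c(B) = 5/2 - √(B + 26)/2 = 5/2 - √(26 + B)/2)
c((189 - 179) - 1) + M = (5/2 - √(26 + ((189 - 179) - 1))/2) - 168072 = (5/2 - √(26 + (10 - 1))/2) - 168072 = (5/2 - √(26 + 9)/2) - 168072 = (5/2 - √35/2) - 168072 = -336139/2 - √35/2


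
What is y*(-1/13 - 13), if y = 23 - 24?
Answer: 170/13 ≈ 13.077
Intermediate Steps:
y = -1
y*(-1/13 - 13) = -(-1/13 - 13) = -1*(-170/13) = 170/13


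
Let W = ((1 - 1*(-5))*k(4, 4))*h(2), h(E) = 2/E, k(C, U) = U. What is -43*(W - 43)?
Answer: 817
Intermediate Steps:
W = 24 (W = ((1 - 1*(-5))*4)*(2/2) = ((1 + 5)*4)*(2*(1/2)) = (6*4)*1 = 24*1 = 24)
-43*(W - 43) = -43*(24 - 43) = -43*(-19) = 817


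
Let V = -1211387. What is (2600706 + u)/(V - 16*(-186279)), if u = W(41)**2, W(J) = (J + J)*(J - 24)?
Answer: 4543942/1769077 ≈ 2.5685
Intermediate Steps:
W(J) = 2*J*(-24 + J) (W(J) = (2*J)*(-24 + J) = 2*J*(-24 + J))
u = 1943236 (u = (2*41*(-24 + 41))**2 = (2*41*17)**2 = 1394**2 = 1943236)
(2600706 + u)/(V - 16*(-186279)) = (2600706 + 1943236)/(-1211387 - 16*(-186279)) = 4543942/(-1211387 + 2980464) = 4543942/1769077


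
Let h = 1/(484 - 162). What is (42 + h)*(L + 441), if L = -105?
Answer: 324600/23 ≈ 14113.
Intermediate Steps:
h = 1/322 ≈ 0.0031056
(42 + h)*(L + 441) = (42 + 1/322)*(-105 + 441) = (13525/322)*336 = 324600/23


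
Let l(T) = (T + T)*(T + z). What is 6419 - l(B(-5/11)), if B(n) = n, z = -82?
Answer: 767629/121 ≈ 6344.0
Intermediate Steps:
l(T) = 2*T*(-82 + T) (l(T) = (T + T)*(T - 82) = (2*T)*(-82 + T) = 2*T*(-82 + T))
6419 - l(B(-5/11)) = 6419 - 2*(-5/11)*(-82 - 5/11) = 6419 - 2*(-5*1/11)*(-82 - 5*1/11) = 6419 - 2*(-5)*(-82 - 5/11)/11 = 6419 - 2*(-5)*(-907)/(11*11) = 6419 - 1*9070/121 = 6419 - 9070/121 = 767629/121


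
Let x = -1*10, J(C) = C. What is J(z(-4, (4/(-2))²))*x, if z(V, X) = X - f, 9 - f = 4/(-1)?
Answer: 90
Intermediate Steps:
f = 13 (f = 9 - 4/(-1) = 9 - 4*(-1) = 9 - 1*(-4) = 9 + 4 = 13)
z(V, X) = -13 + X (z(V, X) = X - 1*13 = X - 13 = -13 + X)
x = -10
J(z(-4, (4/(-2))²))*x = (-13 + (4/(-2))²)*(-10) = (-13 + (4*(-½))²)*(-10) = (-13 + (-2)²)*(-10) = (-13 + 4)*(-10) = -9*(-10) = 90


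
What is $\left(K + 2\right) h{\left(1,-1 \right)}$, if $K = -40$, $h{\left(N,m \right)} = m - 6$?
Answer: $266$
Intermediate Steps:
$h{\left(N,m \right)} = -6 + m$
$\left(K + 2\right) h{\left(1,-1 \right)} = \left(-40 + 2\right) \left(-6 - 1\right) = \left(-38\right) \left(-7\right) = 266$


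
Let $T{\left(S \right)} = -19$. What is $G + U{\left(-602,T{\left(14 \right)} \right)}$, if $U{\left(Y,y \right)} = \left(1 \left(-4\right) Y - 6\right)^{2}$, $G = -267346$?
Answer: $5502258$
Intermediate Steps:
$U{\left(Y,y \right)} = \left(-6 - 4 Y\right)^{2}$ ($U{\left(Y,y \right)} = \left(- 4 Y - 6\right)^{2} = \left(-6 - 4 Y\right)^{2}$)
$G + U{\left(-602,T{\left(14 \right)} \right)} = -267346 + 4 \left(3 + 2 \left(-602\right)\right)^{2} = -267346 + 4 \left(3 - 1204\right)^{2} = -267346 + 4 \left(-1201\right)^{2} = -267346 + 4 \cdot 1442401 = -267346 + 5769604 = 5502258$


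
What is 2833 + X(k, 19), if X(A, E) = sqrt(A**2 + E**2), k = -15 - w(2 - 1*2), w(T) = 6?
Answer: 2833 + sqrt(802) ≈ 2861.3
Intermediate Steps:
k = -21 (k = -15 - 1*6 = -15 - 6 = -21)
2833 + X(k, 19) = 2833 + sqrt((-21)**2 + 19**2) = 2833 + sqrt(441 + 361) = 2833 + sqrt(802)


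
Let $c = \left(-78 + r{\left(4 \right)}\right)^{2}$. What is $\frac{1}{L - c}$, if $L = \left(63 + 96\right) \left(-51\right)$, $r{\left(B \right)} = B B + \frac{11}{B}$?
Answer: $- \frac{16}{185913} \approx -8.6062 \cdot 10^{-5}$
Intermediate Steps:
$r{\left(B \right)} = B^{2} + \frac{11}{B}$
$L = -8109$ ($L = 159 \left(-51\right) = -8109$)
$c = \frac{56169}{16}$ ($c = \left(-78 + \frac{11 + 4^{3}}{4}\right)^{2} = \left(-78 + \frac{11 + 64}{4}\right)^{2} = \left(-78 + \frac{1}{4} \cdot 75\right)^{2} = \left(-78 + \frac{75}{4}\right)^{2} = \left(- \frac{237}{4}\right)^{2} = \frac{56169}{16} \approx 3510.6$)
$\frac{1}{L - c} = \frac{1}{-8109 - \frac{56169}{16}} = \frac{1}{- \frac{185913}{16}} = - \frac{16}{185913}$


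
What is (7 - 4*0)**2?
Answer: 49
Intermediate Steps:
(7 - 4*0)**2 = (7 + 0)**2 = 7**2 = 49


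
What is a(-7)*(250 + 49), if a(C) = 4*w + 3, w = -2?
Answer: -1495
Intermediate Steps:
a(C) = -5 (a(C) = 4*(-2) + 3 = -8 + 3 = -5)
a(-7)*(250 + 49) = -5*(250 + 49) = -5*299 = -1495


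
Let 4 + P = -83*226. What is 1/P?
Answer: -1/18762 ≈ -5.3299e-5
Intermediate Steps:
P = -18762 (P = -4 - 83*226 = -4 - 18758 = -18762)
1/P = 1/(-18762) = -1/18762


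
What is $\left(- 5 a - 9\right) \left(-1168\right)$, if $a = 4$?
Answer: $33872$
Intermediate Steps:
$\left(- 5 a - 9\right) \left(-1168\right) = \left(\left(-5\right) 4 - 9\right) \left(-1168\right) = \left(-20 - 9\right) \left(-1168\right) = \left(-29\right) \left(-1168\right) = 33872$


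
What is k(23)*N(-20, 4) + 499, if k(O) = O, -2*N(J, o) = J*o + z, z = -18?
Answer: 1626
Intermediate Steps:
N(J, o) = 9 - J*o/2 (N(J, o) = -(J*o - 18)/2 = -(-18 + J*o)/2 = 9 - J*o/2)
k(23)*N(-20, 4) + 499 = 23*(9 - 1/2*(-20)*4) + 499 = 23*(9 + 40) + 499 = 23*49 + 499 = 1127 + 499 = 1626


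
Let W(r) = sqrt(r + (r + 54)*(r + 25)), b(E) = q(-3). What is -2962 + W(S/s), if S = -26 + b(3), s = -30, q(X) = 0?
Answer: -2962 + sqrt(319519)/15 ≈ -2924.3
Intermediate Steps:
b(E) = 0
S = -26 (S = -26 + 0 = -26)
W(r) = sqrt(r + (25 + r)*(54 + r)) (W(r) = sqrt(r + (54 + r)*(25 + r)) = sqrt(r + (25 + r)*(54 + r)))
-2962 + W(S/s) = -2962 + sqrt(1350 + (-26/(-30))**2 + 80*(-26/(-30))) = -2962 + sqrt(1350 + (-26*(-1/30))**2 + 80*(-26*(-1/30))) = -2962 + sqrt(1350 + (13/15)**2 + 80*(13/15)) = -2962 + sqrt(1350 + 169/225 + 208/3) = -2962 + sqrt(319519/225) = -2962 + sqrt(319519)/15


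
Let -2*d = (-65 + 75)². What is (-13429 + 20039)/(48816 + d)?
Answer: 3305/24383 ≈ 0.13555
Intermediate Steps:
d = -50 (d = -(-65 + 75)²/2 = -½*10² = -½*100 = -50)
(-13429 + 20039)/(48816 + d) = (-13429 + 20039)/(48816 - 50) = 6610/48766 = 6610*(1/48766) = 3305/24383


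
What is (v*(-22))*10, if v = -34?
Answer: 7480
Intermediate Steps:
(v*(-22))*10 = -34*(-22)*10 = 748*10 = 7480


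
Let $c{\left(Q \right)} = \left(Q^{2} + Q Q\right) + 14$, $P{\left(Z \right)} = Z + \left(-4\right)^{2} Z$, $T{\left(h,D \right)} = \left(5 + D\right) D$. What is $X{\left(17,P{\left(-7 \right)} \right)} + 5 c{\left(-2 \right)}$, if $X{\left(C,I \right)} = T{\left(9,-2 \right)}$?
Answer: $104$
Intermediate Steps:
$T{\left(h,D \right)} = D \left(5 + D\right)$
$P{\left(Z \right)} = 17 Z$ ($P{\left(Z \right)} = Z + 16 Z = 17 Z$)
$X{\left(C,I \right)} = -6$ ($X{\left(C,I \right)} = - 2 \left(5 - 2\right) = \left(-2\right) 3 = -6$)
$c{\left(Q \right)} = 14 + 2 Q^{2}$ ($c{\left(Q \right)} = \left(Q^{2} + Q^{2}\right) + 14 = 2 Q^{2} + 14 = 14 + 2 Q^{2}$)
$X{\left(17,P{\left(-7 \right)} \right)} + 5 c{\left(-2 \right)} = -6 + 5 \left(14 + 2 \left(-2\right)^{2}\right) = -6 + 5 \left(14 + 2 \cdot 4\right) = -6 + 5 \left(14 + 8\right) = -6 + 5 \cdot 22 = -6 + 110 = 104$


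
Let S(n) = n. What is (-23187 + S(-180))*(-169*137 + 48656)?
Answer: -595928601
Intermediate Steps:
(-23187 + S(-180))*(-169*137 + 48656) = (-23187 - 180)*(-169*137 + 48656) = -23367*(-23153 + 48656) = -23367*25503 = -595928601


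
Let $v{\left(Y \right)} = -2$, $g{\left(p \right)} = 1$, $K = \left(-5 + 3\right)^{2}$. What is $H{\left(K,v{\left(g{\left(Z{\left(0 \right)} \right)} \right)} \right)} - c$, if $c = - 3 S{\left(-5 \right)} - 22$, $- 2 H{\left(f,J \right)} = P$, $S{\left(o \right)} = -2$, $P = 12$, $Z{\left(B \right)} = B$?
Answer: $10$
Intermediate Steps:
$K = 4$ ($K = \left(-2\right)^{2} = 4$)
$H{\left(f,J \right)} = -6$ ($H{\left(f,J \right)} = \left(- \frac{1}{2}\right) 12 = -6$)
$c = -16$ ($c = \left(-3\right) \left(-2\right) - 22 = 6 - 22 = -16$)
$H{\left(K,v{\left(g{\left(Z{\left(0 \right)} \right)} \right)} \right)} - c = -6 - -16 = -6 + 16 = 10$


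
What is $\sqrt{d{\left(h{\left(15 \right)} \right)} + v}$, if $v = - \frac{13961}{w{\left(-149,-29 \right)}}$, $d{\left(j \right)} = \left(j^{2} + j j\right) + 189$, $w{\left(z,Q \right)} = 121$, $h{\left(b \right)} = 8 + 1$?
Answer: $\frac{\sqrt{28510}}{11} \approx 15.35$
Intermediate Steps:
$h{\left(b \right)} = 9$
$d{\left(j \right)} = 189 + 2 j^{2}$ ($d{\left(j \right)} = \left(j^{2} + j^{2}\right) + 189 = 2 j^{2} + 189 = 189 + 2 j^{2}$)
$v = - \frac{13961}{121} \approx -115.38$
$\sqrt{d{\left(h{\left(15 \right)} \right)} + v} = \sqrt{\left(189 + 2 \cdot 9^{2}\right) - \frac{13961}{121}} = \sqrt{\left(189 + 2 \cdot 81\right) - \frac{13961}{121}} = \sqrt{\left(189 + 162\right) - \frac{13961}{121}} = \sqrt{351 - \frac{13961}{121}} = \sqrt{\frac{28510}{121}} = \frac{\sqrt{28510}}{11}$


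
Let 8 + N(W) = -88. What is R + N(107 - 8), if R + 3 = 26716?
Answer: 26617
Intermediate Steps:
N(W) = -96 (N(W) = -8 - 88 = -96)
R = 26713 (R = -3 + 26716 = 26713)
R + N(107 - 8) = 26713 - 96 = 26617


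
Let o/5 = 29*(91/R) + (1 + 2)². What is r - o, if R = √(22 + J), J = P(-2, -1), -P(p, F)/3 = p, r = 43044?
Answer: 42999 - 1885*√7/2 ≈ 40505.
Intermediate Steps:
P(p, F) = -3*p
J = 6 (J = -3*(-2) = 6)
R = 2*√7 (R = √(22 + 6) = √28 = 2*√7 ≈ 5.2915)
o = 45 + 1885*√7/2 (o = 5*(29*(91/((2*√7))) + (1 + 2)²) = 5*(29*(91*(√7/14)) + 3²) = 5*(29*(13*√7/2) + 9) = 5*(377*√7/2 + 9) = 5*(9 + 377*√7/2) = 45 + 1885*√7/2 ≈ 2538.6)
r - o = 43044 - (45 + 1885*√7/2) = 43044 + (-45 - 1885*√7/2) = 42999 - 1885*√7/2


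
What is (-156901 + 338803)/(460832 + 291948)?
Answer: 12993/53770 ≈ 0.24164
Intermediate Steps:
(-156901 + 338803)/(460832 + 291948) = 181902/752780 = 181902*(1/752780) = 12993/53770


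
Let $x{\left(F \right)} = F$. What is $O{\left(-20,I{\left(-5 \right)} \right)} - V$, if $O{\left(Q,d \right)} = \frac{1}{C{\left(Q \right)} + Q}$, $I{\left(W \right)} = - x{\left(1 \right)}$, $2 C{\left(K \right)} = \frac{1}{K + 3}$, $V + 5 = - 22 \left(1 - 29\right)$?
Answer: $- \frac{416125}{681} \approx -611.05$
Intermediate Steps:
$V = 611$ ($V = -5 - 22 \left(1 - 29\right) = -5 - -616 = -5 + 616 = 611$)
$C{\left(K \right)} = \frac{1}{2 \left(3 + K\right)}$ ($C{\left(K \right)} = \frac{1}{2 \left(K + 3\right)} = \frac{1}{2 \left(3 + K\right)}$)
$I{\left(W \right)} = -1$ ($I{\left(W \right)} = \left(-1\right) 1 = -1$)
$O{\left(Q,d \right)} = \frac{1}{Q + \frac{1}{2 \left(3 + Q\right)}}$ ($O{\left(Q,d \right)} = \frac{1}{\frac{1}{2 \left(3 + Q\right)} + Q} = \frac{1}{Q + \frac{1}{2 \left(3 + Q\right)}}$)
$O{\left(-20,I{\left(-5 \right)} \right)} - V = \frac{2 \left(3 - 20\right)}{1 + 2 \left(-20\right) \left(3 - 20\right)} - 611 = 2 \frac{1}{1 + 2 \left(-20\right) \left(-17\right)} \left(-17\right) - 611 = 2 \frac{1}{1 + 680} \left(-17\right) - 611 = 2 \cdot \frac{1}{681} \left(-17\right) - 611 = - \frac{34}{681} - 611 = - \frac{416125}{681}$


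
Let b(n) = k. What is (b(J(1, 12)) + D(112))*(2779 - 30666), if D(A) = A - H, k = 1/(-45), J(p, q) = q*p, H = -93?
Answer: -257229688/45 ≈ -5.7162e+6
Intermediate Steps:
J(p, q) = p*q
k = -1/45 ≈ -0.022222
D(A) = 93 + A (D(A) = A - 1*(-93) = A + 93 = 93 + A)
b(n) = -1/45
(b(J(1, 12)) + D(112))*(2779 - 30666) = (-1/45 + (93 + 112))*(2779 - 30666) = (-1/45 + 205)*(-27887) = (9224/45)*(-27887) = -257229688/45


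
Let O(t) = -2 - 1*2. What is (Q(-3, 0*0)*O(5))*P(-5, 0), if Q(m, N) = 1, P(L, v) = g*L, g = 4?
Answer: 80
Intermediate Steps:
P(L, v) = 4*L
O(t) = -4 (O(t) = -2 - 2 = -4)
(Q(-3, 0*0)*O(5))*P(-5, 0) = (1*(-4))*(4*(-5)) = -4*(-20) = 80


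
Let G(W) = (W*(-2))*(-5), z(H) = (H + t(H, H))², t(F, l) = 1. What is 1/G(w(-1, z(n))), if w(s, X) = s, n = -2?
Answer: -⅒ ≈ -0.10000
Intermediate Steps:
z(H) = (1 + H)² (z(H) = (H + 1)² = (1 + H)²)
G(W) = 10*W (G(W) = -2*W*(-5) = 10*W)
1/G(w(-1, z(n))) = 1/(10*(-1)) = 1/(-10) = -⅒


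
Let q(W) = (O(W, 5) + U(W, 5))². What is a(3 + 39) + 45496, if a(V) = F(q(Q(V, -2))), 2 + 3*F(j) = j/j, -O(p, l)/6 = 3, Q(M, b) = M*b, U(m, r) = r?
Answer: 136487/3 ≈ 45496.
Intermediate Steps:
O(p, l) = -18 (O(p, l) = -6*3 = -18)
q(W) = 169 (q(W) = (-18 + 5)² = (-13)² = 169)
F(j) = -⅓ (F(j) = -⅔ + (j/j)/3 = -⅔ + (⅓)*1 = -⅔ + ⅓ = -⅓)
a(V) = -⅓
a(3 + 39) + 45496 = -⅓ + 45496 = 136487/3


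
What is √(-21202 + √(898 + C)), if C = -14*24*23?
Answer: √(-21202 + I*√6830) ≈ 0.2838 + 145.61*I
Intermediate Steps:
C = -7728 (C = -336*23 = -7728)
√(-21202 + √(898 + C)) = √(-21202 + √(898 - 7728)) = √(-21202 + √(-6830)) = √(-21202 + I*√6830)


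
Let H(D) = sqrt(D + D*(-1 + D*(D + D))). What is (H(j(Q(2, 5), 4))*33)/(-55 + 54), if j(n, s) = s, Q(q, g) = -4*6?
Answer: -264*sqrt(2) ≈ -373.35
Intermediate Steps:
Q(q, g) = -24
H(D) = sqrt(D + D*(-1 + 2*D**2)) (H(D) = sqrt(D + D*(-1 + D*(2*D))) = sqrt(D + D*(-1 + 2*D**2)))
(H(j(Q(2, 5), 4))*33)/(-55 + 54) = ((sqrt(2)*sqrt(4**3))*33)/(-55 + 54) = ((sqrt(2)*sqrt(64))*33)/(-1) = ((sqrt(2)*8)*33)*(-1) = ((8*sqrt(2))*33)*(-1) = (264*sqrt(2))*(-1) = -264*sqrt(2)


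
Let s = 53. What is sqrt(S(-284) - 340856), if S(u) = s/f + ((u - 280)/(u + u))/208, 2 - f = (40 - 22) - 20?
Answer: 291*I*sqrt(219458018)/7384 ≈ 583.82*I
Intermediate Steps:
f = 4 (f = 2 - ((40 - 22) - 20) = 2 - (18 - 20) = 2 - 1*(-2) = 2 + 2 = 4)
S(u) = 53/4 + (-280 + u)/(416*u) (S(u) = 53/4 + ((u - 280)/(u + u))/208 = 53*(1/4) + ((-280 + u)/((2*u)))*(1/208) = 53/4 + ((-280 + u)*(1/(2*u)))*(1/208) = 53/4 + ((-280 + u)/(2*u))*(1/208) = 53/4 + (-280 + u)/(416*u))
sqrt(S(-284) - 340856) = sqrt((1/416)*(-280 + 5513*(-284))/(-284) - 340856) = sqrt((1/416)*(-1/284)*(-280 - 1565692) - 340856) = sqrt((1/416)*(-1/284)*(-1565972) - 340856) = sqrt(391493/29536 - 340856) = sqrt(-10067131323/29536) = 291*I*sqrt(219458018)/7384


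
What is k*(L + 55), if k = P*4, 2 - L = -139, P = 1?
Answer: 784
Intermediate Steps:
L = 141 (L = 2 - 1*(-139) = 2 + 139 = 141)
k = 4 (k = 1*4 = 4)
k*(L + 55) = 4*(141 + 55) = 4*196 = 784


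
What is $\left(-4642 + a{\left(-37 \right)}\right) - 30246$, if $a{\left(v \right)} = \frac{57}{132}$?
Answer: $- \frac{1535053}{44} \approx -34888.0$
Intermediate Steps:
$a{\left(v \right)} = \frac{19}{44}$ ($a{\left(v \right)} = 57 \cdot \frac{1}{132} = \frac{19}{44}$)
$\left(-4642 + a{\left(-37 \right)}\right) - 30246 = \left(-4642 + \frac{19}{44}\right) - 30246 = - \frac{204229}{44} - 30246 = - \frac{1535053}{44}$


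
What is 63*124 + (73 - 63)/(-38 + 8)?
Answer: 23435/3 ≈ 7811.7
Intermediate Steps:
63*124 + (73 - 63)/(-38 + 8) = 7812 + 10/(-30) = 7812 + 10*(-1/30) = 7812 - ⅓ = 23435/3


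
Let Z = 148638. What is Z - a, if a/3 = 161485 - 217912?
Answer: 317919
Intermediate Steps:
a = -169281 (a = 3*(161485 - 217912) = 3*(-56427) = -169281)
Z - a = 148638 - 1*(-169281) = 148638 + 169281 = 317919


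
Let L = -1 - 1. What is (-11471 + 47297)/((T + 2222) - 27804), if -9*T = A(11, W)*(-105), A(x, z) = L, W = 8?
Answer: -53739/38408 ≈ -1.3992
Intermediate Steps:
L = -2
A(x, z) = -2
T = -70/3 (T = -(-2)*(-105)/9 = -1/9*210 = -70/3 ≈ -23.333)
(-11471 + 47297)/((T + 2222) - 27804) = (-11471 + 47297)/((-70/3 + 2222) - 27804) = 35826/(6596/3 - 27804) = 35826/(-76816/3) = 35826*(-3/76816) = -53739/38408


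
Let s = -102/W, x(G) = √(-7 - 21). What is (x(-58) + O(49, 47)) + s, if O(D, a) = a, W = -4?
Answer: 145/2 + 2*I*√7 ≈ 72.5 + 5.2915*I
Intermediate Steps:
x(G) = 2*I*√7 (x(G) = √(-28) = 2*I*√7)
s = 51/2 (s = -102/(-4) = -¼*(-102) = 51/2 ≈ 25.500)
(x(-58) + O(49, 47)) + s = (2*I*√7 + 47) + 51/2 = (47 + 2*I*√7) + 51/2 = 145/2 + 2*I*√7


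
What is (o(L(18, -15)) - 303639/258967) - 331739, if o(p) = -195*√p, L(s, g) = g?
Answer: -85909757252/258967 - 195*I*√15 ≈ -3.3174e+5 - 755.23*I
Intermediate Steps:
(o(L(18, -15)) - 303639/258967) - 331739 = (-195*I*√15 - 303639/258967) - 331739 = (-303639/258967 - 195*I*√15) - 331739 = -85909757252/258967 - 195*I*√15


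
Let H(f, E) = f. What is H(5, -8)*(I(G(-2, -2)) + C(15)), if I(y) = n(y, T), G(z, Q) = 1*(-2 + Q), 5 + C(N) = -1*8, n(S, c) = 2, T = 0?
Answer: -55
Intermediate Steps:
C(N) = -13 (C(N) = -5 - 1*8 = -5 - 8 = -13)
G(z, Q) = -2 + Q
I(y) = 2
H(5, -8)*(I(G(-2, -2)) + C(15)) = 5*(2 - 13) = 5*(-11) = -55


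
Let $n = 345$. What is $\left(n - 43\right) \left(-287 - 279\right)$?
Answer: $-170932$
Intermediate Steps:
$\left(n - 43\right) \left(-287 - 279\right) = \left(345 - 43\right) \left(-287 - 279\right) = 302 \left(-566\right) = -170932$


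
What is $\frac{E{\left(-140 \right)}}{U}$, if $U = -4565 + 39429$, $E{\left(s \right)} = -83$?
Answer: $- \frac{83}{34864} \approx -0.0023807$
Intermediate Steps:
$U = 34864$
$\frac{E{\left(-140 \right)}}{U} = - \frac{83}{34864}$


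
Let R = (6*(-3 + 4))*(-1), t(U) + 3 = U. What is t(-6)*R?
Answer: 54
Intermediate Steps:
t(U) = -3 + U
R = -6 (R = (6*1)*(-1) = 6*(-1) = -6)
t(-6)*R = (-3 - 6)*(-6) = -9*(-6) = 54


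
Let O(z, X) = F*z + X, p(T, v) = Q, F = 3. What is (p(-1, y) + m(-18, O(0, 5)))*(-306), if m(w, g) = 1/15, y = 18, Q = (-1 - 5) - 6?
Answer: 18258/5 ≈ 3651.6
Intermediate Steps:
Q = -12 (Q = -6 - 6 = -12)
p(T, v) = -12
O(z, X) = X + 3*z (O(z, X) = 3*z + X = X + 3*z)
m(w, g) = 1/15
(p(-1, y) + m(-18, O(0, 5)))*(-306) = (-12 + 1/15)*(-306) = -179/15*(-306) = 18258/5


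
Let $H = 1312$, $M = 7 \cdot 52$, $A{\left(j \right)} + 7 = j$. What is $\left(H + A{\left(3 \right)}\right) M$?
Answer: $476112$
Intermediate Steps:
$A{\left(j \right)} = -7 + j$
$M = 364$
$\left(H + A{\left(3 \right)}\right) M = \left(1312 + \left(-7 + 3\right)\right) 364 = \left(1312 - 4\right) 364 = 1308 \cdot 364 = 476112$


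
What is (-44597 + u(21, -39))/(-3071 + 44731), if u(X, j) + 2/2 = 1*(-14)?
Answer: -11153/10415 ≈ -1.0709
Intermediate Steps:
u(X, j) = -15 (u(X, j) = -1 + 1*(-14) = -1 - 14 = -15)
(-44597 + u(21, -39))/(-3071 + 44731) = (-44597 - 15)/(-3071 + 44731) = -44612/41660 = -44612*1/41660 = -11153/10415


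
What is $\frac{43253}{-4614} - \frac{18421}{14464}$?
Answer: $- \frac{355302943}{33368448} \approx -10.648$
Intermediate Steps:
$\frac{43253}{-4614} - \frac{18421}{14464} = 43253 \left(- \frac{1}{4614}\right) - \frac{18421}{14464} = - \frac{43253}{4614} - \frac{18421}{14464} = - \frac{355302943}{33368448}$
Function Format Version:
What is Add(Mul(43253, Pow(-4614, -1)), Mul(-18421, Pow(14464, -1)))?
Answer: Rational(-355302943, 33368448) ≈ -10.648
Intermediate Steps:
Add(Mul(43253, Pow(-4614, -1)), Mul(-18421, Pow(14464, -1))) = Add(Mul(43253, Rational(-1, 4614)), Mul(-18421, Rational(1, 14464))) = Add(Rational(-43253, 4614), Rational(-18421, 14464)) = Rational(-355302943, 33368448)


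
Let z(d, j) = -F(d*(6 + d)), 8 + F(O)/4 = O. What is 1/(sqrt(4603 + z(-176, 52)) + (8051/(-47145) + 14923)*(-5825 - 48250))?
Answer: -32536465649648/26255365721670807224929 - 201601*I*sqrt(115045)/131276828608354036124645 ≈ -1.2392e-9 - 5.2088e-16*I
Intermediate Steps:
F(O) = -32 + 4*O
z(d, j) = 32 - 4*d*(6 + d) (z(d, j) = -(-32 + 4*(d*(6 + d))) = -(-32 + 4*d*(6 + d)) = 32 - 4*d*(6 + d))
1/(sqrt(4603 + z(-176, 52)) + (8051/(-47145) + 14923)*(-5825 - 48250)) = 1/(sqrt(4603 + (32 - 4*(-176)*(6 - 176))) + (8051/(-47145) + 14923)*(-5825 - 48250)) = 1/(sqrt(4603 + (32 - 4*(-176)*(-170))) + (8051*(-1/47145) + 14923)*(-54075)) = 1/(sqrt(4603 + (32 - 119680)) + (-8051/47145 + 14923)*(-54075)) = 1/(sqrt(4603 - 119648) + (703536784/47145)*(-54075)) = 1/(sqrt(-115045) - 362321443760/449) = 1/(I*sqrt(115045) - 362321443760/449) = 1/(-362321443760/449 + I*sqrt(115045))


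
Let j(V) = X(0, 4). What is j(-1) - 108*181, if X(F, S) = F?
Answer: -19548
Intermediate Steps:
j(V) = 0
j(-1) - 108*181 = 0 - 108*181 = 0 - 19548 = -19548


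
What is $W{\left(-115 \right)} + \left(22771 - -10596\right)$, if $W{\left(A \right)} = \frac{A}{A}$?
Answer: $33368$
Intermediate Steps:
$W{\left(A \right)} = 1$
$W{\left(-115 \right)} + \left(22771 - -10596\right) = 1 + \left(22771 - -10596\right) = 1 + \left(22771 + 10596\right) = 1 + 33367 = 33368$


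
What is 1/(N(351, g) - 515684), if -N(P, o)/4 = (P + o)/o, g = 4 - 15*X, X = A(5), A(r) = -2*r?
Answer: -77/39708678 ≈ -1.9391e-6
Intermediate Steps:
X = -10 (X = -2*5 = -10)
g = 154 (g = 4 - 15*(-10) = 4 + 150 = 154)
N(P, o) = -4*(P + o)/o
1/(N(351, g) - 515684) = 1/((-4 - 4*351/154) - 515684) = 1/((-4 - 4*351*1/154) - 515684) = 1/((-4 - 702/77) - 515684) = 1/(-1010/77 - 515684) = 1/(-39708678/77) = -77/39708678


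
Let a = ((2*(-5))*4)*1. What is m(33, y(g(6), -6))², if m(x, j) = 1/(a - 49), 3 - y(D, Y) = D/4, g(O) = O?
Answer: 1/7921 ≈ 0.00012625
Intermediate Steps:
y(D, Y) = 3 - D/4
a = -40 (a = -10*4*1 = -40*1 = -40)
m(x, j) = -1/89 (m(x, j) = 1/(-40 - 49) = 1/(-89) = -1/89)
m(33, y(g(6), -6))² = (-1/89)² = 1/7921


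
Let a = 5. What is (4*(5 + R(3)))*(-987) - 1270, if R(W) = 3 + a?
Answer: -52594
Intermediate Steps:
R(W) = 8 (R(W) = 3 + 5 = 8)
(4*(5 + R(3)))*(-987) - 1270 = (4*(5 + 8))*(-987) - 1270 = (4*13)*(-987) - 1270 = 52*(-987) - 1270 = -51324 - 1270 = -52594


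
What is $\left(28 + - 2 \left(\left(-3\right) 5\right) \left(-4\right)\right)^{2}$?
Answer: $8464$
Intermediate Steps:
$\left(28 + - 2 \left(\left(-3\right) 5\right) \left(-4\right)\right)^{2} = \left(28 + \left(-2\right) \left(-15\right) \left(-4\right)\right)^{2} = \left(28 + 30 \left(-4\right)\right)^{2} = \left(28 - 120\right)^{2} = \left(-92\right)^{2} = 8464$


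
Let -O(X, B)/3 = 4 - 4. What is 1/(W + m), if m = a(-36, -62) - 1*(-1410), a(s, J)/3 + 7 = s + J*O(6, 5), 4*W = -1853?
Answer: 4/3271 ≈ 0.0012229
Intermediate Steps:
O(X, B) = 0 (O(X, B) = -3*(4 - 4) = -3*0 = 0)
W = -1853/4 (W = (¼)*(-1853) = -1853/4 ≈ -463.25)
a(s, J) = -21 + 3*s (a(s, J) = -21 + 3*(s + J*0) = -21 + 3*(s + 0) = -21 + 3*s)
m = 1281 (m = (-21 + 3*(-36)) - 1*(-1410) = (-21 - 108) + 1410 = -129 + 1410 = 1281)
1/(W + m) = 1/(-1853/4 + 1281) = 1/(3271/4) = 4/3271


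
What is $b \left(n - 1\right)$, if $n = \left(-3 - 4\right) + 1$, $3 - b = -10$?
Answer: $-91$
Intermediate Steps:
$b = 13$ ($b = 3 - -10 = 3 + 10 = 13$)
$n = -6$ ($n = -7 + 1 = -6$)
$b \left(n - 1\right) = 13 \left(-6 - 1\right) = 13 \left(-7\right) = -91$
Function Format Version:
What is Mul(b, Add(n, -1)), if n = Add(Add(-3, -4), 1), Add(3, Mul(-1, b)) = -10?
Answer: -91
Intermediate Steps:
b = 13 (b = Add(3, Mul(-1, -10)) = Add(3, 10) = 13)
n = -6 (n = Add(-7, 1) = -6)
Mul(b, Add(n, -1)) = Mul(13, Add(-6, -1)) = Mul(13, -7) = -91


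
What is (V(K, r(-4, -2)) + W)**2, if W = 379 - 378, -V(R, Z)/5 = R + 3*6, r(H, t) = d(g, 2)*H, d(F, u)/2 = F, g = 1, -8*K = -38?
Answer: 203401/16 ≈ 12713.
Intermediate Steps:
K = 19/4 (K = -1/8*(-38) = 19/4 ≈ 4.7500)
d(F, u) = 2*F
r(H, t) = 2*H (r(H, t) = (2*1)*H = 2*H)
V(R, Z) = -90 - 5*R (V(R, Z) = -5*(R + 3*6) = -5*(R + 18) = -5*(18 + R) = -90 - 5*R)
W = 1
(V(K, r(-4, -2)) + W)**2 = ((-90 - 5*19/4) + 1)**2 = ((-90 - 95/4) + 1)**2 = (-455/4 + 1)**2 = (-451/4)**2 = 203401/16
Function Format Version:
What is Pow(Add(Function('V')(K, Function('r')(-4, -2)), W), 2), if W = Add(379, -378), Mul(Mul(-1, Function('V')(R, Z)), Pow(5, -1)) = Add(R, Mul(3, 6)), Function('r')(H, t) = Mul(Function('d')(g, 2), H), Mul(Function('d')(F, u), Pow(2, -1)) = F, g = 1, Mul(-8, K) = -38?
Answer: Rational(203401, 16) ≈ 12713.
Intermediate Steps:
K = Rational(19, 4) (K = Mul(Rational(-1, 8), -38) = Rational(19, 4) ≈ 4.7500)
Function('d')(F, u) = Mul(2, F)
Function('r')(H, t) = Mul(2, H) (Function('r')(H, t) = Mul(Mul(2, 1), H) = Mul(2, H))
Function('V')(R, Z) = Add(-90, Mul(-5, R)) (Function('V')(R, Z) = Mul(-5, Add(R, Mul(3, 6))) = Mul(-5, Add(R, 18)) = Mul(-5, Add(18, R)) = Add(-90, Mul(-5, R)))
W = 1
Pow(Add(Function('V')(K, Function('r')(-4, -2)), W), 2) = Pow(Add(Add(-90, Mul(-5, Rational(19, 4))), 1), 2) = Pow(Add(Add(-90, Rational(-95, 4)), 1), 2) = Pow(Add(Rational(-455, 4), 1), 2) = Pow(Rational(-451, 4), 2) = Rational(203401, 16)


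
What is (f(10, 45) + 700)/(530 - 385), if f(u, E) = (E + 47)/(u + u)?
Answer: 3523/725 ≈ 4.8593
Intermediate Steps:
f(u, E) = (47 + E)/(2*u) (f(u, E) = (47 + E)/((2*u)) = (47 + E)*(1/(2*u)) = (47 + E)/(2*u))
(f(10, 45) + 700)/(530 - 385) = ((½)*(47 + 45)/10 + 700)/(530 - 385) = ((½)*(⅒)*92 + 700)/145 = (23/5 + 700)*(1/145) = (3523/5)*(1/145) = 3523/725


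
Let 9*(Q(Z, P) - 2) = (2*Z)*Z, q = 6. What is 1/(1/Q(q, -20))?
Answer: 10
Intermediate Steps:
Q(Z, P) = 2 + 2*Z**2/9 (Q(Z, P) = 2 + ((2*Z)*Z)/9 = 2 + (2*Z**2)/9 = 2 + 2*Z**2/9)
1/(1/Q(q, -20)) = 1/(1/(2 + (2/9)*6**2)) = 1/(1/(2 + (2/9)*36)) = 1/(1/(2 + 8)) = 1/(1/10) = 10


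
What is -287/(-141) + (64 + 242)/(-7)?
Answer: -41137/987 ≈ -41.679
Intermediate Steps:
-287/(-141) + (64 + 242)/(-7) = -287*(-1/141) + 306*(-⅐) = 287/141 - 306/7 = -41137/987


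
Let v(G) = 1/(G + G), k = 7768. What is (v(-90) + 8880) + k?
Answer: 2996639/180 ≈ 16648.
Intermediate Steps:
v(G) = 1/(2*G)
(v(-90) + 8880) + k = ((½)/(-90) + 8880) + 7768 = ((½)*(-1/90) + 8880) + 7768 = (-1/180 + 8880) + 7768 = 1598399/180 + 7768 = 2996639/180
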